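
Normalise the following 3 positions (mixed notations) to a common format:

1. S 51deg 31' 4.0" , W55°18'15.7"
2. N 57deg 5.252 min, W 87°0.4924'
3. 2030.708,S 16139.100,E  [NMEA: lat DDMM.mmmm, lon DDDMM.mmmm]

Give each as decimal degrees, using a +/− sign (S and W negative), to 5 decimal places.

Point 1:
  Latitude: 51° + 31/60 + 4/3600 = 51 + 0.516667 + 0.001111 = 51.517778
  S → negative
  Longitude: 55 + 18/60 + 15.7/3600 = 55.304361
  W → negative
Point 2:
  Latitude: 5.252′ = 0.087533°; total 57.087533
  N ⇒ keep positive
  Longitude: 87 + 0.4924/60 = 87.008207
  hemisphere W, so the sign is −
Point 3:
  φ: split at 2 digits → 20° and 30.708′; 20 + 30.708/60 = 20.511800
  hemisphere S, so the sign is −
  Longitude: degrees = first 3 digits = 161, minutes = 39.1; 161 + 39.1/60 = 161.651667
  E → positive

1. -51.51778, -55.30436
2. 57.08753, -87.00821
3. -20.51180, 161.65167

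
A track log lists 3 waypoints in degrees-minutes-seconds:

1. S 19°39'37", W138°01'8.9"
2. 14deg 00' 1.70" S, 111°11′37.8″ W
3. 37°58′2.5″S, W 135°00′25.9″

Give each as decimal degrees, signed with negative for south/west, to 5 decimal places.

1. -19.66028, -138.01914
2. -14.00047, -111.19383
3. -37.96736, -135.00719

Point 1:
  φ: 19 + 39/60 + 37/3600 = 19.660278
  S → negative
  λ: 138° + 1/60 + 8.9/3600 = 138 + 0.016667 + 0.002472 = 138.019139
  W → negative
Point 2:
  Lat: 14 + 0/60 + 1.7/3600 = 14.000472
  S → negative
  Longitude: 11′ + 37.8″ = 11.63000′; 111 + 11.63000/60 = 111.193833
  hemisphere W, so the sign is −
Point 3:
  Lat: 58′ + 2.5″ = 58.04167′; 37 + 58.04167/60 = 37.967361
  S ⇒ negate
  λ: 135° + 0/60 + 25.9/3600 = 135 + 0.000000 + 0.007194 = 135.007194
  hemisphere W, so the sign is −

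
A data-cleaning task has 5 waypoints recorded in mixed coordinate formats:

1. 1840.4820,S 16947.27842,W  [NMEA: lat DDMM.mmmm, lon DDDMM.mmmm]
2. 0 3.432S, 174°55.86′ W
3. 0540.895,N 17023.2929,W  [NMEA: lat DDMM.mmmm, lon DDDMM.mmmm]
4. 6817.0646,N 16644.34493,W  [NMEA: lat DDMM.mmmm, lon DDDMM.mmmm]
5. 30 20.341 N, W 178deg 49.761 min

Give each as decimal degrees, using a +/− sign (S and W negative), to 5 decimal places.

Point 1:
  Lat: split at 2 digits → 18° and 40.482′; 18 + 40.482/60 = 18.674700
  hemisphere S, so the sign is −
  λ: split at 3 digits → 169° and 47.27842′; 169 + 47.27842/60 = 169.787974
  hemisphere W, so the sign is −
Point 2:
  Lat: 3.432′ = 0.057200°; total 0.057200
  S ⇒ negate
  λ: 174 + 55.86/60 = 174.931000
  W → negative
Point 3:
  φ: split at 2 digits → 05° and 40.895′; 5 + 40.895/60 = 5.681583
  N ⇒ keep positive
  Longitude: degrees = first 3 digits = 170, minutes = 23.2929; 170 + 23.2929/60 = 170.388215
  W ⇒ negate
Point 4:
  Lat: degrees = first 2 digits = 68, minutes = 17.0646; 68 + 17.0646/60 = 68.284410
  N ⇒ keep positive
  λ: split at 3 digits → 166° and 44.34493′; 166 + 44.34493/60 = 166.739082
  W → negative
Point 5:
  φ: 30 + 20.341/60 = 30.339017
  N ⇒ keep positive
  Longitude: 49.761′ = 0.829350°; total 178.829350
  W ⇒ negate

1. -18.67470, -169.78797
2. -0.05720, -174.93100
3. 5.68158, -170.38822
4. 68.28441, -166.73908
5. 30.33902, -178.82935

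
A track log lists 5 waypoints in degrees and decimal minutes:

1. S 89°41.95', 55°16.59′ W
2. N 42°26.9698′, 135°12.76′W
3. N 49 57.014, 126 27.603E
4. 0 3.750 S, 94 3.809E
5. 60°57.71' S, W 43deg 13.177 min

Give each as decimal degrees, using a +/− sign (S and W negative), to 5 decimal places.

Point 1:
  φ: 41.95′ = 0.699167°; total 89.699167
  S → negative
  Longitude: 16.59′ = 0.276500°; total 55.276500
  hemisphere W, so the sign is −
Point 2:
  φ: 26.9698′ = 0.449497°; total 42.449497
  N ⇒ keep positive
  Lon: 12.76′ = 0.212667°; total 135.212667
  W ⇒ negate
Point 3:
  φ: 49 + 57.014/60 = 49.950233
  N → positive
  Longitude: 126 + 27.603/60 = 126.460050
  E ⇒ keep positive
Point 4:
  Latitude: 0 + 3.75/60 = 0.062500
  hemisphere S, so the sign is −
  Longitude: 3.809′ = 0.063483°; total 94.063483
  E ⇒ keep positive
Point 5:
  φ: 60 + 57.71/60 = 60.961833
  hemisphere S, so the sign is −
  Longitude: 43 + 13.177/60 = 43.219617
  W → negative

1. -89.69917, -55.27650
2. 42.44950, -135.21267
3. 49.95023, 126.46005
4. -0.06250, 94.06348
5. -60.96183, -43.21962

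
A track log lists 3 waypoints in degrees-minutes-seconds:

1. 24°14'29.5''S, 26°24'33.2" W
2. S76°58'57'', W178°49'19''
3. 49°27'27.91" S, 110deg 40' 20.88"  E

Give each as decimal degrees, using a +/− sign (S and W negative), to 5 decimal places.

1. -24.24153, -26.40922
2. -76.98250, -178.82194
3. -49.45775, 110.67247

Point 1:
  φ: 14′ + 29.5″ = 14.49167′; 24 + 14.49167/60 = 24.241528
  S → negative
  λ: 26° + 24/60 + 33.2/3600 = 26 + 0.400000 + 0.009222 = 26.409222
  hemisphere W, so the sign is −
Point 2:
  φ: 58′ + 57″ = 58.95000′; 76 + 58.95000/60 = 76.982500
  hemisphere S, so the sign is −
  Longitude: 49′ + 19″ = 49.31667′; 178 + 49.31667/60 = 178.821944
  W → negative
Point 3:
  φ: 49 + 27/60 + 27.91/3600 = 49.457753
  hemisphere S, so the sign is −
  Longitude: 110° + 40/60 + 20.88/3600 = 110 + 0.666667 + 0.005800 = 110.672467
  E → positive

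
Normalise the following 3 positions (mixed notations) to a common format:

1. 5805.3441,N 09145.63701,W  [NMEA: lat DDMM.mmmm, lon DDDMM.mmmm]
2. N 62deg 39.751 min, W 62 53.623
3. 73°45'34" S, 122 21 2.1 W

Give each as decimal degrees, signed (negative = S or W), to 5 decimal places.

1. 58.08907, -91.76062
2. 62.66252, -62.89372
3. -73.75944, -122.35058

Point 1:
  Latitude: split at 2 digits → 58° and 5.3441′; 58 + 5.3441/60 = 58.089068
  N → positive
  Longitude: degrees = first 3 digits = 91, minutes = 45.63701; 91 + 45.63701/60 = 91.760617
  W ⇒ negate
Point 2:
  φ: 62 + 39.751/60 = 62.662517
  N ⇒ keep positive
  Longitude: 53.623′ = 0.893717°; total 62.893717
  hemisphere W, so the sign is −
Point 3:
  Latitude: 73 + 45/60 + 34/3600 = 73.759444
  S → negative
  Longitude: 21′ + 2.1″ = 21.03500′; 122 + 21.03500/60 = 122.350583
  W ⇒ negate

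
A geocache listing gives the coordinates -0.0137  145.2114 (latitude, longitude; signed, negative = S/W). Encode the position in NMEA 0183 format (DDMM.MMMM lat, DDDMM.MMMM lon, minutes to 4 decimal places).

0000.8220,S / 14512.6840,E

Latitude is negative → S; |value| = 0.013700
Lat: minutes = (0.013700 − 0) × 60 = 0.822000
Lon: minutes = (145.211400 − 145) × 60 = 12.684000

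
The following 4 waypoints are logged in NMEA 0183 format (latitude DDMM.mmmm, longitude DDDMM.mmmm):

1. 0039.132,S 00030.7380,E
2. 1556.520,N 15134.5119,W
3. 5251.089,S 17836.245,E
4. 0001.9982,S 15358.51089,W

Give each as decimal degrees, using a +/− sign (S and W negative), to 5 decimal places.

Point 1:
  Latitude: degrees = first 2 digits = 0, minutes = 39.132; 0 + 39.132/60 = 0.652200
  S → negative
  λ: degrees = first 3 digits = 0, minutes = 30.738; 0 + 30.738/60 = 0.512300
  E → positive
Point 2:
  Latitude: split at 2 digits → 15° and 56.52′; 15 + 56.52/60 = 15.942000
  N ⇒ keep positive
  Longitude: split at 3 digits → 151° and 34.5119′; 151 + 34.5119/60 = 151.575198
  W → negative
Point 3:
  Latitude: split at 2 digits → 52° and 51.089′; 52 + 51.089/60 = 52.851483
  S ⇒ negate
  λ: degrees = first 3 digits = 178, minutes = 36.245; 178 + 36.245/60 = 178.604083
  E ⇒ keep positive
Point 4:
  φ: split at 2 digits → 00° and 1.9982′; 0 + 1.9982/60 = 0.033303
  S ⇒ negate
  Longitude: split at 3 digits → 153° and 58.51089′; 153 + 58.51089/60 = 153.975182
  hemisphere W, so the sign is −

1. -0.65220, 0.51230
2. 15.94200, -151.57520
3. -52.85148, 178.60408
4. -0.03330, -153.97518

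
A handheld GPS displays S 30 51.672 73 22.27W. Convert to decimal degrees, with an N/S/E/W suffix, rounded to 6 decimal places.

φ: 30 + 51.672/60 = 30.8612000
λ: 73 + 22.27/60 = 73.3711667

30.861200° S, 73.371167° W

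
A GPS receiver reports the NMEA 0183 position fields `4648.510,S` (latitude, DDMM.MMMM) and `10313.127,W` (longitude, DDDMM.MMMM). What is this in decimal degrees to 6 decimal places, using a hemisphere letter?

46.808500° S, 103.218783° W

Lat: split at 2 digits → 46° and 48.51′; 46 + 48.51/60 = 46.8085000
λ: degrees = first 3 digits = 103, minutes = 13.127; 103 + 13.127/60 = 103.2187833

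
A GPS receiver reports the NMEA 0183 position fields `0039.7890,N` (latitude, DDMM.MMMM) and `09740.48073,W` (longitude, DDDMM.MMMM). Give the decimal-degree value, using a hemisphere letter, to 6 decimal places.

0.663150° N, 97.674679° W

Lat: split at 2 digits → 00° and 39.789′; 0 + 39.789/60 = 0.6631500
λ: degrees = first 3 digits = 97, minutes = 40.48073; 97 + 40.48073/60 = 97.6746788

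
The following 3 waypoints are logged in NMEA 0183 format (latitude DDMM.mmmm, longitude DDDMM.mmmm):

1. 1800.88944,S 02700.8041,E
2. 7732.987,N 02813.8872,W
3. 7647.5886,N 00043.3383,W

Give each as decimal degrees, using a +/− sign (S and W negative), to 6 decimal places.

1. -18.014824, 27.013402
2. 77.549783, -28.231453
3. 76.793143, -0.722305

Point 1:
  φ: split at 2 digits → 18° and 0.88944′; 18 + 0.88944/60 = 18.0148240
  S ⇒ negate
  Longitude: degrees = first 3 digits = 27, minutes = 0.8041; 27 + 0.8041/60 = 27.0134017
  E → positive
Point 2:
  φ: degrees = first 2 digits = 77, minutes = 32.987; 77 + 32.987/60 = 77.5497833
  N → positive
  λ: split at 3 digits → 028° and 13.8872′; 28 + 13.8872/60 = 28.2314533
  W ⇒ negate
Point 3:
  Lat: degrees = first 2 digits = 76, minutes = 47.5886; 76 + 47.5886/60 = 76.7931433
  N ⇒ keep positive
  λ: degrees = first 3 digits = 0, minutes = 43.3383; 0 + 43.3383/60 = 0.7223050
  hemisphere W, so the sign is −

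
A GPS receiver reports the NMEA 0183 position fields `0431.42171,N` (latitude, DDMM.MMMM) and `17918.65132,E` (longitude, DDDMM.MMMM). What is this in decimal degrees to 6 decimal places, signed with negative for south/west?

Lat: degrees = first 2 digits = 4, minutes = 31.42171; 4 + 31.42171/60 = 4.5236952
N ⇒ keep positive
Longitude: split at 3 digits → 179° and 18.65132′; 179 + 18.65132/60 = 179.3108553
E ⇒ keep positive

4.523695, 179.310855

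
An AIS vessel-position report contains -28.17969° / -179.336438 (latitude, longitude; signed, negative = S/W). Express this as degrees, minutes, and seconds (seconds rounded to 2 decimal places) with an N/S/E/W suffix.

Latitude is negative → S; |value| = 28.179690
Lat: 0.179690 × 60 = 10.78140′ → 10′, remainder × 60 = 46.8840″
Longitude is negative → W; |value| = 179.336438
Lon: whole degrees 179; 20.18628′ → 20′ and 11.1768″

28°10′46.88″ S, 179°20′11.18″ W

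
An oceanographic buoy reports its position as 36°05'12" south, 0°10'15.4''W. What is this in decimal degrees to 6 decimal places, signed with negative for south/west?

Lat: 5′ + 12″ = 5.20000′; 36 + 5.20000/60 = 36.0866667
S ⇒ negate
λ: 0° + 10/60 + 15.4/3600 = 0 + 0.166667 + 0.004278 = 0.1709444
W ⇒ negate

-36.086667, -0.170944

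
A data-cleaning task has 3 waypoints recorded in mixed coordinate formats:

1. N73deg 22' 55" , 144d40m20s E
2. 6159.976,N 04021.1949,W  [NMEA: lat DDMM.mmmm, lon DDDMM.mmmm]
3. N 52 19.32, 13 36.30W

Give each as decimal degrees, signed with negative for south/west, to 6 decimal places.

1. 73.381944, 144.672222
2. 61.999600, -40.353248
3. 52.322000, -13.605000

Point 1:
  Lat: 73 + 22/60 + 55/3600 = 73.3819444
  N ⇒ keep positive
  Lon: 144 + 40/60 + 20/3600 = 144.6722222
  E → positive
Point 2:
  Lat: split at 2 digits → 61° and 59.976′; 61 + 59.976/60 = 61.9996000
  N → positive
  λ: split at 3 digits → 040° and 21.1949′; 40 + 21.1949/60 = 40.3532483
  W → negative
Point 3:
  φ: 19.32′ = 0.322000°; total 52.3220000
  N → positive
  Lon: 36.3′ = 0.605000°; total 13.6050000
  W → negative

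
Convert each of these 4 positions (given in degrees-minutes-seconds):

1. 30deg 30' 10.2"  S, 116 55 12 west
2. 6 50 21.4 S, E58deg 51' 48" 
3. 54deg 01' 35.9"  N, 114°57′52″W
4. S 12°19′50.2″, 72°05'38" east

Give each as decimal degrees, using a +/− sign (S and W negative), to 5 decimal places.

Point 1:
  φ: 30° + 30/60 + 10.2/3600 = 30 + 0.500000 + 0.002833 = 30.502833
  S → negative
  λ: 116 + 55/60 + 12/3600 = 116.920000
  W ⇒ negate
Point 2:
  Lat: 6 + 50/60 + 21.4/3600 = 6.839278
  hemisphere S, so the sign is −
  Lon: 51′ + 48″ = 51.80000′; 58 + 51.80000/60 = 58.863333
  E ⇒ keep positive
Point 3:
  Latitude: 54 + 1/60 + 35.9/3600 = 54.026639
  N ⇒ keep positive
  Longitude: 114 + 57/60 + 52/3600 = 114.964444
  W ⇒ negate
Point 4:
  Latitude: 12 + 19/60 + 50.2/3600 = 12.330611
  hemisphere S, so the sign is −
  λ: 5′ + 38″ = 5.63333′; 72 + 5.63333/60 = 72.093889
  E ⇒ keep positive

1. -30.50283, -116.92000
2. -6.83928, 58.86333
3. 54.02664, -114.96444
4. -12.33061, 72.09389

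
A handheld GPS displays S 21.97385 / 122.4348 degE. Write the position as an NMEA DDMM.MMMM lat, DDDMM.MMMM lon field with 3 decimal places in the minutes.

Lat: minutes = (21.973850 − 21) × 60 = 58.43100
λ: 122° + 0.434800 × 60 = 122° 26.08800′

2158.431,S / 12226.088,E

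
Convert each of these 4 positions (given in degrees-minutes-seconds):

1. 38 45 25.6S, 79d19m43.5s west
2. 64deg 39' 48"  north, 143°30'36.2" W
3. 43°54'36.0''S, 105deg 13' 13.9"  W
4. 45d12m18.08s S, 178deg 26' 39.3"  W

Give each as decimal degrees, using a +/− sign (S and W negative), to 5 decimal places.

Point 1:
  φ: 45′ + 25.6″ = 45.42667′; 38 + 45.42667/60 = 38.757111
  S ⇒ negate
  λ: 79 + 19/60 + 43.5/3600 = 79.328750
  W ⇒ negate
Point 2:
  Lat: 64 + 39/60 + 48/3600 = 64.663333
  N → positive
  Lon: 143 + 30/60 + 36.2/3600 = 143.510056
  hemisphere W, so the sign is −
Point 3:
  Lat: 43° + 54/60 + 36/3600 = 43 + 0.900000 + 0.010000 = 43.910000
  S ⇒ negate
  Lon: 13′ + 13.9″ = 13.23167′; 105 + 13.23167/60 = 105.220528
  W ⇒ negate
Point 4:
  Lat: 45° + 12/60 + 18.08/3600 = 45 + 0.200000 + 0.005022 = 45.205022
  hemisphere S, so the sign is −
  Lon: 178 + 26/60 + 39.3/3600 = 178.444250
  hemisphere W, so the sign is −

1. -38.75711, -79.32875
2. 64.66333, -143.51006
3. -43.91000, -105.22053
4. -45.20502, -178.44425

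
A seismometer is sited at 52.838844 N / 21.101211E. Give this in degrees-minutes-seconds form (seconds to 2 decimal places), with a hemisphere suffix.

52°50′19.84″ N, 21°06′4.36″ E

φ: 0.838844° → 50.33064′; 0.33064 × 60 = 19.8384″
Lon: whole degrees 21; 6.07266′ → 6′ and 4.3596″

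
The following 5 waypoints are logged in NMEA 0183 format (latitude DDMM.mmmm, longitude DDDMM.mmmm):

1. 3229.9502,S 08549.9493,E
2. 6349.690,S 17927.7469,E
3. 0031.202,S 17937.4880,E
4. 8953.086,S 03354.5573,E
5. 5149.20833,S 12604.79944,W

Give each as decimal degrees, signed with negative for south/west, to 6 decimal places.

1. -32.499170, 85.832488
2. -63.828167, 179.462448
3. -0.520033, 179.624800
4. -89.884767, 33.909288
5. -51.820139, -126.079991

Point 1:
  φ: degrees = first 2 digits = 32, minutes = 29.9502; 32 + 29.9502/60 = 32.4991700
  hemisphere S, so the sign is −
  λ: split at 3 digits → 085° and 49.9493′; 85 + 49.9493/60 = 85.8324883
  E → positive
Point 2:
  Latitude: split at 2 digits → 63° and 49.69′; 63 + 49.69/60 = 63.8281667
  S ⇒ negate
  Lon: split at 3 digits → 179° and 27.7469′; 179 + 27.7469/60 = 179.4624483
  E → positive
Point 3:
  Lat: split at 2 digits → 00° and 31.202′; 0 + 31.202/60 = 0.5200333
  S → negative
  Longitude: split at 3 digits → 179° and 37.488′; 179 + 37.488/60 = 179.6248000
  E ⇒ keep positive
Point 4:
  Lat: degrees = first 2 digits = 89, minutes = 53.086; 89 + 53.086/60 = 89.8847667
  S → negative
  Longitude: split at 3 digits → 033° and 54.5573′; 33 + 54.5573/60 = 33.9092883
  E ⇒ keep positive
Point 5:
  Lat: degrees = first 2 digits = 51, minutes = 49.20833; 51 + 49.20833/60 = 51.8201388
  hemisphere S, so the sign is −
  Longitude: split at 3 digits → 126° and 4.79944′; 126 + 4.79944/60 = 126.0799907
  hemisphere W, so the sign is −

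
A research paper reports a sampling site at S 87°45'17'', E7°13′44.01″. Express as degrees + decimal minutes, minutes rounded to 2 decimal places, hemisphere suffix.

Latitude: 45 + 17/60 = 45.2833′
Longitude: 13 + 44.01/60 = 13.7335′

87° 45.28′ S, 7° 13.73′ E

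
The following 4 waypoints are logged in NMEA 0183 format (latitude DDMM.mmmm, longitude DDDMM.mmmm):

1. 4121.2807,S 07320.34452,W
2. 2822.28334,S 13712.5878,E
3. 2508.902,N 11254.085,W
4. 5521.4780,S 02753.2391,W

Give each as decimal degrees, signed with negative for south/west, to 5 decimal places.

1. -41.35468, -73.33908
2. -28.37139, 137.20980
3. 25.14837, -112.90142
4. -55.35797, -27.88732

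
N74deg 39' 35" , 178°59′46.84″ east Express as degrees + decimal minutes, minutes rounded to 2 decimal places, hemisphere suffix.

74° 39.58′ N, 178° 59.78′ E

φ: 39 + 35/60 = 39.5833′
λ: 59 + 46.84/60 = 59.7807′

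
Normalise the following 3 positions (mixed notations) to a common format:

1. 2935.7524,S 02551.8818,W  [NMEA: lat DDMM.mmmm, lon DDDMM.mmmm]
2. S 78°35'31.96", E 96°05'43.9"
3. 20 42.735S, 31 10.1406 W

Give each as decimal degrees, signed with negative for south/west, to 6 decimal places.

1. -29.595873, -25.864697
2. -78.592211, 96.095528
3. -20.712250, -31.169010

Point 1:
  φ: degrees = first 2 digits = 29, minutes = 35.7524; 29 + 35.7524/60 = 29.5958733
  hemisphere S, so the sign is −
  Lon: degrees = first 3 digits = 25, minutes = 51.8818; 25 + 51.8818/60 = 25.8646967
  hemisphere W, so the sign is −
Point 2:
  Lat: 35′ + 31.96″ = 35.53267′; 78 + 35.53267/60 = 78.5922111
  hemisphere S, so the sign is −
  Lon: 96 + 5/60 + 43.9/3600 = 96.0955278
  E → positive
Point 3:
  Latitude: 42.735′ = 0.712250°; total 20.7122500
  hemisphere S, so the sign is −
  Longitude: 31 + 10.1406/60 = 31.1690100
  W ⇒ negate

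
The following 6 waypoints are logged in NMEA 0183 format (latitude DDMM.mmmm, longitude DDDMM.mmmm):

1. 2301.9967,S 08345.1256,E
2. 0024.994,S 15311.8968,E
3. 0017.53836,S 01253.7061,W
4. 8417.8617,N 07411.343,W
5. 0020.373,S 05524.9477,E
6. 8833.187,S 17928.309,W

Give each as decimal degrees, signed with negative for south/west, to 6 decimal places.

1. -23.033278, 83.752093
2. -0.416567, 153.198280
3. -0.292306, -12.895102
4. 84.297695, -74.189050
5. -0.339550, 55.415795
6. -88.553117, -179.471817

Point 1:
  Lat: split at 2 digits → 23° and 1.9967′; 23 + 1.9967/60 = 23.0332783
  S ⇒ negate
  λ: split at 3 digits → 083° and 45.1256′; 83 + 45.1256/60 = 83.7520933
  E → positive
Point 2:
  Latitude: split at 2 digits → 00° and 24.994′; 0 + 24.994/60 = 0.4165667
  S → negative
  Lon: split at 3 digits → 153° and 11.8968′; 153 + 11.8968/60 = 153.1982800
  E ⇒ keep positive
Point 3:
  Latitude: degrees = first 2 digits = 0, minutes = 17.53836; 0 + 17.53836/60 = 0.2923060
  hemisphere S, so the sign is −
  Longitude: degrees = first 3 digits = 12, minutes = 53.7061; 12 + 53.7061/60 = 12.8951017
  W ⇒ negate
Point 4:
  Latitude: split at 2 digits → 84° and 17.8617′; 84 + 17.8617/60 = 84.2976950
  N → positive
  Longitude: degrees = first 3 digits = 74, minutes = 11.343; 74 + 11.343/60 = 74.1890500
  W → negative
Point 5:
  Latitude: split at 2 digits → 00° and 20.373′; 0 + 20.373/60 = 0.3395500
  S → negative
  Longitude: split at 3 digits → 055° and 24.9477′; 55 + 24.9477/60 = 55.4157950
  E ⇒ keep positive
Point 6:
  Lat: split at 2 digits → 88° and 33.187′; 88 + 33.187/60 = 88.5531167
  S ⇒ negate
  Longitude: split at 3 digits → 179° and 28.309′; 179 + 28.309/60 = 179.4718167
  hemisphere W, so the sign is −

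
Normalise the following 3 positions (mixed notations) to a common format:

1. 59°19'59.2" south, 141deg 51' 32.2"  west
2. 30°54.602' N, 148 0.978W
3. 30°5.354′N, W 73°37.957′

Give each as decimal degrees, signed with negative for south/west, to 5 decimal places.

Point 1:
  φ: 59 + 19/60 + 59.2/3600 = 59.333111
  S ⇒ negate
  Longitude: 51′ + 32.2″ = 51.53667′; 141 + 51.53667/60 = 141.858944
  W ⇒ negate
Point 2:
  Latitude: 54.602′ = 0.910033°; total 30.910033
  N ⇒ keep positive
  λ: 0.978′ = 0.016300°; total 148.016300
  hemisphere W, so the sign is −
Point 3:
  Latitude: 5.354′ = 0.089233°; total 30.089233
  N ⇒ keep positive
  λ: 73 + 37.957/60 = 73.632617
  W ⇒ negate

1. -59.33311, -141.85894
2. 30.91003, -148.01630
3. 30.08923, -73.63262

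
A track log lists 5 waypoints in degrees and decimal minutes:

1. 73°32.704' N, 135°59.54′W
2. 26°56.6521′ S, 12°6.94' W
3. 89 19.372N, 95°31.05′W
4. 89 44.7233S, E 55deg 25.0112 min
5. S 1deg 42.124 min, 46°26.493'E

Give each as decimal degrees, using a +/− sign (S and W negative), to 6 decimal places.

Point 1:
  φ: 73 + 32.704/60 = 73.5450667
  N → positive
  λ: 135 + 59.54/60 = 135.9923333
  hemisphere W, so the sign is −
Point 2:
  Lat: 56.6521′ = 0.944202°; total 26.9442017
  hemisphere S, so the sign is −
  Lon: 6.94′ = 0.115667°; total 12.1156667
  W → negative
Point 3:
  Lat: 19.372′ = 0.322867°; total 89.3228667
  N → positive
  Lon: 31.05′ = 0.517500°; total 95.5175000
  hemisphere W, so the sign is −
Point 4:
  Lat: 89 + 44.7233/60 = 89.7453883
  hemisphere S, so the sign is −
  Lon: 55 + 25.0112/60 = 55.4168533
  E → positive
Point 5:
  φ: 42.124′ = 0.702067°; total 1.7020667
  hemisphere S, so the sign is −
  Longitude: 46 + 26.493/60 = 46.4415500
  E → positive

1. 73.545067, -135.992333
2. -26.944202, -12.115667
3. 89.322867, -95.517500
4. -89.745388, 55.416853
5. -1.702067, 46.441550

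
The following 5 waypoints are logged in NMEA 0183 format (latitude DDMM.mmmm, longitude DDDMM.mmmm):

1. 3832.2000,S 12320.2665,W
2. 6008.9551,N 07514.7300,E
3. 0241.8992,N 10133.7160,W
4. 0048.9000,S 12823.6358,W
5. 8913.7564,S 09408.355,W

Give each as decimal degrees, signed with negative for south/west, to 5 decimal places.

1. -38.53667, -123.33778
2. 60.14925, 75.24550
3. 2.69832, -101.56193
4. -0.81500, -128.39393
5. -89.22927, -94.13925

Point 1:
  φ: split at 2 digits → 38° and 32.2′; 38 + 32.2/60 = 38.536667
  S → negative
  Lon: degrees = first 3 digits = 123, minutes = 20.2665; 123 + 20.2665/60 = 123.337775
  W → negative
Point 2:
  Lat: degrees = first 2 digits = 60, minutes = 8.9551; 60 + 8.9551/60 = 60.149252
  N → positive
  λ: degrees = first 3 digits = 75, minutes = 14.73; 75 + 14.73/60 = 75.245500
  E → positive
Point 3:
  φ: degrees = first 2 digits = 2, minutes = 41.8992; 2 + 41.8992/60 = 2.698320
  N → positive
  Longitude: degrees = first 3 digits = 101, minutes = 33.716; 101 + 33.716/60 = 101.561933
  W ⇒ negate
Point 4:
  Latitude: split at 2 digits → 00° and 48.9′; 0 + 48.9/60 = 0.815000
  hemisphere S, so the sign is −
  Longitude: split at 3 digits → 128° and 23.6358′; 128 + 23.6358/60 = 128.393930
  W ⇒ negate
Point 5:
  φ: degrees = first 2 digits = 89, minutes = 13.7564; 89 + 13.7564/60 = 89.229273
  S ⇒ negate
  Lon: split at 3 digits → 094° and 8.355′; 94 + 8.355/60 = 94.139250
  W ⇒ negate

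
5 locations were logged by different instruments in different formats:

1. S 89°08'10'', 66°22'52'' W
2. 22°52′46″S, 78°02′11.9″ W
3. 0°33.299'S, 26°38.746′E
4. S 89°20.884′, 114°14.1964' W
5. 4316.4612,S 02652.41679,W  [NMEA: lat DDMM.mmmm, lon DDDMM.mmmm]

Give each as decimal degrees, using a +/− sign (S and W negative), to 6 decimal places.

1. -89.136111, -66.381111
2. -22.879444, -78.036639
3. -0.554983, 26.645767
4. -89.348067, -114.236607
5. -43.274353, -26.873613

Point 1:
  Latitude: 8′ + 10″ = 8.16667′; 89 + 8.16667/60 = 89.1361111
  S → negative
  λ: 22′ + 52″ = 22.86667′; 66 + 22.86667/60 = 66.3811111
  W → negative
Point 2:
  Lat: 52′ + 46″ = 52.76667′; 22 + 52.76667/60 = 22.8794444
  S ⇒ negate
  Lon: 2′ + 11.9″ = 2.19833′; 78 + 2.19833/60 = 78.0366389
  W ⇒ negate
Point 3:
  Latitude: 0 + 33.299/60 = 0.5549833
  hemisphere S, so the sign is −
  Lon: 26 + 38.746/60 = 26.6457667
  E → positive
Point 4:
  Latitude: 20.884′ = 0.348067°; total 89.3480667
  S ⇒ negate
  Longitude: 114 + 14.1964/60 = 114.2366067
  W → negative
Point 5:
  Lat: degrees = first 2 digits = 43, minutes = 16.4612; 43 + 16.4612/60 = 43.2743533
  hemisphere S, so the sign is −
  Lon: degrees = first 3 digits = 26, minutes = 52.41679; 26 + 52.41679/60 = 26.8736132
  W ⇒ negate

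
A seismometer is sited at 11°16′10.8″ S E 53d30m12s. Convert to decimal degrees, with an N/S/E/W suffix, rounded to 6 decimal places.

11.269667° S, 53.503333° E

Lat: 16′ + 10.8″ = 16.18000′; 11 + 16.18000/60 = 11.2696667
Longitude: 53° + 30/60 + 12/3600 = 53 + 0.500000 + 0.003333 = 53.5033333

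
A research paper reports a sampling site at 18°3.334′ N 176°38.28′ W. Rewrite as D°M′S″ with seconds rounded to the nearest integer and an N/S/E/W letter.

18°03′20″ N, 176°38′17″ W

φ: fractional minutes 0.33400 × 60 = 20.04″
Lon: 38.28000′ → 38′ and 0.28000 × 60 = 16.80″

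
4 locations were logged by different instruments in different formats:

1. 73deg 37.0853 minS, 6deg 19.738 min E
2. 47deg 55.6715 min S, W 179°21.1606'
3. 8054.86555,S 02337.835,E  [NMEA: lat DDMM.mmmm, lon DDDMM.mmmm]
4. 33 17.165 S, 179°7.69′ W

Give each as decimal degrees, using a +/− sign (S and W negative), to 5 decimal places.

1. -73.61809, 6.32897
2. -47.92786, -179.35268
3. -80.91443, 23.63058
4. -33.28608, -179.12817

Point 1:
  φ: 73 + 37.0853/60 = 73.618088
  S ⇒ negate
  λ: 6 + 19.738/60 = 6.328967
  E → positive
Point 2:
  Latitude: 55.6715′ = 0.927858°; total 47.927858
  S ⇒ negate
  Longitude: 21.1606′ = 0.352677°; total 179.352677
  W ⇒ negate
Point 3:
  Latitude: split at 2 digits → 80° and 54.86555′; 80 + 54.86555/60 = 80.914426
  S → negative
  Lon: degrees = first 3 digits = 23, minutes = 37.835; 23 + 37.835/60 = 23.630583
  E → positive
Point 4:
  Latitude: 33 + 17.165/60 = 33.286083
  S ⇒ negate
  λ: 179 + 7.69/60 = 179.128167
  W → negative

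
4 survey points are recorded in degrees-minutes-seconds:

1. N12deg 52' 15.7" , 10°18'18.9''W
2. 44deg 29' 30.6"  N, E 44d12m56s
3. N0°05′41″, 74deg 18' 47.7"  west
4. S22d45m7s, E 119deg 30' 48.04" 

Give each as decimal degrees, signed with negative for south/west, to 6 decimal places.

Point 1:
  Lat: 12° + 52/60 + 15.7/3600 = 12 + 0.866667 + 0.004361 = 12.8710278
  N ⇒ keep positive
  λ: 18′ + 18.9″ = 18.31500′; 10 + 18.31500/60 = 10.3052500
  W → negative
Point 2:
  φ: 29′ + 30.6″ = 29.51000′; 44 + 29.51000/60 = 44.4918333
  N ⇒ keep positive
  λ: 12′ + 56″ = 12.93333′; 44 + 12.93333/60 = 44.2155556
  E → positive
Point 3:
  φ: 0° + 5/60 + 41/3600 = 0 + 0.083333 + 0.011389 = 0.0947222
  N ⇒ keep positive
  Longitude: 74° + 18/60 + 47.7/3600 = 74 + 0.300000 + 0.013250 = 74.3132500
  hemisphere W, so the sign is −
Point 4:
  Latitude: 22° + 45/60 + 7/3600 = 22 + 0.750000 + 0.001944 = 22.7519444
  hemisphere S, so the sign is −
  Lon: 30′ + 48.04″ = 30.80067′; 119 + 30.80067/60 = 119.5133444
  E ⇒ keep positive

1. 12.871028, -10.305250
2. 44.491833, 44.215556
3. 0.094722, -74.313250
4. -22.751944, 119.513344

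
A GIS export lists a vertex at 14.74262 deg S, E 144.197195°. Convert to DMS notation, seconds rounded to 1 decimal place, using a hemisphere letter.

Latitude: whole degrees 14; 44.55720′ → 44′ and 33.432″
Longitude: 0.197195 × 60 = 11.83170′ → 11′, remainder × 60 = 49.902″

14°44′33.4″ S, 144°11′49.9″ E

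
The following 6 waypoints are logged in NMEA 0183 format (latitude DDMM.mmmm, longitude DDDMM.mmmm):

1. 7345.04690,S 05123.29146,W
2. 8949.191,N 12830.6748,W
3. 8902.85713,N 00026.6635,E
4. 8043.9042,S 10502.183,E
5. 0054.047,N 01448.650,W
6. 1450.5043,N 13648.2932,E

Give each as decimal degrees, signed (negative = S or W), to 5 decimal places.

1. -73.75078, -51.38819
2. 89.81985, -128.51125
3. 89.04762, 0.44439
4. -80.73174, 105.03638
5. 0.90078, -14.81083
6. 14.84174, 136.80489

Point 1:
  Lat: split at 2 digits → 73° and 45.0469′; 73 + 45.0469/60 = 73.750782
  hemisphere S, so the sign is −
  λ: split at 3 digits → 051° and 23.29146′; 51 + 23.29146/60 = 51.388191
  hemisphere W, so the sign is −
Point 2:
  φ: degrees = first 2 digits = 89, minutes = 49.191; 89 + 49.191/60 = 89.819850
  N → positive
  Longitude: degrees = first 3 digits = 128, minutes = 30.6748; 128 + 30.6748/60 = 128.511247
  W → negative
Point 3:
  φ: degrees = first 2 digits = 89, minutes = 2.85713; 89 + 2.85713/60 = 89.047619
  N → positive
  Lon: degrees = first 3 digits = 0, minutes = 26.6635; 0 + 26.6635/60 = 0.444392
  E ⇒ keep positive
Point 4:
  φ: degrees = first 2 digits = 80, minutes = 43.9042; 80 + 43.9042/60 = 80.731737
  S → negative
  Lon: degrees = first 3 digits = 105, minutes = 2.183; 105 + 2.183/60 = 105.036383
  E → positive
Point 5:
  Latitude: split at 2 digits → 00° and 54.047′; 0 + 54.047/60 = 0.900783
  N → positive
  Lon: degrees = first 3 digits = 14, minutes = 48.65; 14 + 48.65/60 = 14.810833
  hemisphere W, so the sign is −
Point 6:
  Lat: degrees = first 2 digits = 14, minutes = 50.5043; 14 + 50.5043/60 = 14.841738
  N → positive
  λ: split at 3 digits → 136° and 48.2932′; 136 + 48.2932/60 = 136.804887
  E → positive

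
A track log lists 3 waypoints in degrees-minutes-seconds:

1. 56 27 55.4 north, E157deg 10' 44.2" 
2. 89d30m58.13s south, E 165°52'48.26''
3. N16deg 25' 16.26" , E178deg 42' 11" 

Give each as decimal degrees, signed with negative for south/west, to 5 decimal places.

1. 56.46539, 157.17894
2. -89.51615, 165.88007
3. 16.42118, 178.70306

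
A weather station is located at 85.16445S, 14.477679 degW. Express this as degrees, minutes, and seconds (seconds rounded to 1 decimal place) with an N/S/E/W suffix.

φ: whole degrees 85; 9.86700′ → 9′ and 52.020″
Longitude: 0.477679° → 28.66074′; 0.66074 × 60 = 39.644″

85°09′52.0″ S, 14°28′39.6″ W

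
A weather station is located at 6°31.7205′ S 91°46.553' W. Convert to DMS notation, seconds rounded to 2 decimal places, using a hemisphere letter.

Lat: fractional minutes 0.72050 × 60 = 43.2300″
Longitude: 46.55300′ → 46′ and 0.55300 × 60 = 33.1800″

6°31′43.23″ S, 91°46′33.18″ W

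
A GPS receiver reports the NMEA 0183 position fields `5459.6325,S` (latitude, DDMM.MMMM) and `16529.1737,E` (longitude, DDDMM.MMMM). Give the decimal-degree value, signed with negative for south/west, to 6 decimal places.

-54.993875, 165.486228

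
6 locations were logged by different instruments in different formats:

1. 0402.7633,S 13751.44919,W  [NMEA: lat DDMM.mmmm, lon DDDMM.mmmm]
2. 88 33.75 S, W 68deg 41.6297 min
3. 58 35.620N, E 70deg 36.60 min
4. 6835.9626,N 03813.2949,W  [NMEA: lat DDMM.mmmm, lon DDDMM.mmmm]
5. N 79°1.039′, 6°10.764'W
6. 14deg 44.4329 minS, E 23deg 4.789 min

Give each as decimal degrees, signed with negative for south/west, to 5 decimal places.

1. -4.04606, -137.85749
2. -88.56250, -68.69383
3. 58.59367, 70.61000
4. 68.59938, -38.22158
5. 79.01732, -6.17940
6. -14.74055, 23.07982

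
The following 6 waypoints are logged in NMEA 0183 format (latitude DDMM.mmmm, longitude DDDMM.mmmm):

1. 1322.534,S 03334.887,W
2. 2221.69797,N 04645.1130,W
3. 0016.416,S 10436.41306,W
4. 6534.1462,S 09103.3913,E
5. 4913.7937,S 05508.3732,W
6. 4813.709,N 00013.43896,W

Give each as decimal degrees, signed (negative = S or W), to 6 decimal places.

1. -13.375567, -33.581450
2. 22.361633, -46.751883
3. -0.273600, -104.606884
4. -65.569103, 91.056522
5. -49.229895, -55.139553
6. 48.228483, -0.223983

Point 1:
  Latitude: split at 2 digits → 13° and 22.534′; 13 + 22.534/60 = 13.3755667
  S → negative
  λ: split at 3 digits → 033° and 34.887′; 33 + 34.887/60 = 33.5814500
  W ⇒ negate
Point 2:
  φ: degrees = first 2 digits = 22, minutes = 21.69797; 22 + 21.69797/60 = 22.3616328
  N → positive
  λ: degrees = first 3 digits = 46, minutes = 45.113; 46 + 45.113/60 = 46.7518833
  W → negative
Point 3:
  Lat: split at 2 digits → 00° and 16.416′; 0 + 16.416/60 = 0.2736000
  S → negative
  λ: degrees = first 3 digits = 104, minutes = 36.41306; 104 + 36.41306/60 = 104.6068843
  W → negative
Point 4:
  Latitude: split at 2 digits → 65° and 34.1462′; 65 + 34.1462/60 = 65.5691033
  S ⇒ negate
  Longitude: split at 3 digits → 091° and 3.3913′; 91 + 3.3913/60 = 91.0565217
  E → positive
Point 5:
  Lat: degrees = first 2 digits = 49, minutes = 13.7937; 49 + 13.7937/60 = 49.2298950
  hemisphere S, so the sign is −
  Lon: split at 3 digits → 055° and 8.3732′; 55 + 8.3732/60 = 55.1395533
  W → negative
Point 6:
  Latitude: split at 2 digits → 48° and 13.709′; 48 + 13.709/60 = 48.2284833
  N ⇒ keep positive
  Longitude: degrees = first 3 digits = 0, minutes = 13.43896; 0 + 13.43896/60 = 0.2239827
  hemisphere W, so the sign is −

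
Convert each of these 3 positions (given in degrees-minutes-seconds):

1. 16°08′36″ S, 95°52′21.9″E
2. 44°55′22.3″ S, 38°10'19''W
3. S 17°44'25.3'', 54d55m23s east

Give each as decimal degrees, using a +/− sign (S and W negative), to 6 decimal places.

1. -16.143333, 95.872750
2. -44.922861, -38.171944
3. -17.740361, 54.923056

Point 1:
  φ: 8′ + 36″ = 8.60000′; 16 + 8.60000/60 = 16.1433333
  S → negative
  λ: 52′ + 21.9″ = 52.36500′; 95 + 52.36500/60 = 95.8727500
  E → positive
Point 2:
  φ: 44 + 55/60 + 22.3/3600 = 44.9228611
  S ⇒ negate
  λ: 38° + 10/60 + 19/3600 = 38 + 0.166667 + 0.005278 = 38.1719444
  hemisphere W, so the sign is −
Point 3:
  Latitude: 17 + 44/60 + 25.3/3600 = 17.7403611
  S ⇒ negate
  λ: 55′ + 23″ = 55.38333′; 54 + 55.38333/60 = 54.9230556
  E ⇒ keep positive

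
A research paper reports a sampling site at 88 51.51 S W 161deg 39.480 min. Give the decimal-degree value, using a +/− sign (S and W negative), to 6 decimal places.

Lat: 88 + 51.51/60 = 88.8585000
hemisphere S, so the sign is −
Longitude: 39.48′ = 0.658000°; total 161.6580000
W → negative

-88.858500, -161.658000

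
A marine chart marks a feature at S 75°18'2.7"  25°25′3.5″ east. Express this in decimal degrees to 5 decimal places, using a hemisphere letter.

Latitude: 75° + 18/60 + 2.7/3600 = 75 + 0.300000 + 0.000750 = 75.300750
Longitude: 25′ + 3.5″ = 25.05833′; 25 + 25.05833/60 = 25.417639

75.30075° S, 25.41764° E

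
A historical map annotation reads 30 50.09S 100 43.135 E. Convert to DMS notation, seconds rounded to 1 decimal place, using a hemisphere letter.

Latitude: 50.09000′ → 50′ and 0.09000 × 60 = 5.400″
Lon: fractional minutes 0.13500 × 60 = 8.100″

30°50′5.4″ S, 100°43′8.1″ E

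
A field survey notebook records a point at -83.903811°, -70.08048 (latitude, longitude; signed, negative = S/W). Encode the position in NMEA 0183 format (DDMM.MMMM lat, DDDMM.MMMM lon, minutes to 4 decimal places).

8354.2287,S / 07004.8288,W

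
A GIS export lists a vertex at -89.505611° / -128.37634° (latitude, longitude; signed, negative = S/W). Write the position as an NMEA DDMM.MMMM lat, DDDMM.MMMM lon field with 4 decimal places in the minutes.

8930.3367,S / 12822.5804,W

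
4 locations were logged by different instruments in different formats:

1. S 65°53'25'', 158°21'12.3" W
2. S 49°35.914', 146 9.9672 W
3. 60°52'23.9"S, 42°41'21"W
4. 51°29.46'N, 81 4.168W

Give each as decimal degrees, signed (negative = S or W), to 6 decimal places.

Point 1:
  φ: 65° + 53/60 + 25/3600 = 65 + 0.883333 + 0.006944 = 65.8902778
  S ⇒ negate
  λ: 158° + 21/60 + 12.3/3600 = 158 + 0.350000 + 0.003417 = 158.3534167
  W → negative
Point 2:
  φ: 49 + 35.914/60 = 49.5985667
  S → negative
  λ: 9.9672′ = 0.166120°; total 146.1661200
  W → negative
Point 3:
  φ: 60 + 52/60 + 23.9/3600 = 60.8733056
  S ⇒ negate
  Lon: 41′ + 21″ = 41.35000′; 42 + 41.35000/60 = 42.6891667
  W ⇒ negate
Point 4:
  Lat: 51 + 29.46/60 = 51.4910000
  N → positive
  Lon: 81 + 4.168/60 = 81.0694667
  W ⇒ negate

1. -65.890278, -158.353417
2. -49.598567, -146.166120
3. -60.873306, -42.689167
4. 51.491000, -81.069467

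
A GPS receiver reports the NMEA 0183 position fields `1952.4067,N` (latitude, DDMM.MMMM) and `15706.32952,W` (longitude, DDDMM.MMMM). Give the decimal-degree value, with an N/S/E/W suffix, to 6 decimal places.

φ: split at 2 digits → 19° and 52.4067′; 19 + 52.4067/60 = 19.8734450
Longitude: degrees = first 3 digits = 157, minutes = 6.32952; 157 + 6.32952/60 = 157.1054920

19.873445° N, 157.105492° W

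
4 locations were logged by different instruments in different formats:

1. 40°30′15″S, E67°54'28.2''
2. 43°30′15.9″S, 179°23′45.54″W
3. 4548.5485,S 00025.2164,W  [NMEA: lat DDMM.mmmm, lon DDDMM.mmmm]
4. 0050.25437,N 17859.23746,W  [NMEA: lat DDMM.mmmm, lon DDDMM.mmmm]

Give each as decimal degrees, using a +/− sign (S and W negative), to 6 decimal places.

1. -40.504167, 67.907833
2. -43.504417, -179.395983
3. -45.809142, -0.420273
4. 0.837573, -178.987291

Point 1:
  Latitude: 30′ + 15″ = 30.25000′; 40 + 30.25000/60 = 40.5041667
  hemisphere S, so the sign is −
  Lon: 54′ + 28.2″ = 54.47000′; 67 + 54.47000/60 = 67.9078333
  E ⇒ keep positive
Point 2:
  Lat: 43° + 30/60 + 15.9/3600 = 43 + 0.500000 + 0.004417 = 43.5044167
  S ⇒ negate
  Longitude: 23′ + 45.54″ = 23.75900′; 179 + 23.75900/60 = 179.3959833
  W → negative
Point 3:
  Latitude: split at 2 digits → 45° and 48.5485′; 45 + 48.5485/60 = 45.8091417
  S → negative
  λ: degrees = first 3 digits = 0, minutes = 25.2164; 0 + 25.2164/60 = 0.4202733
  W → negative
Point 4:
  Latitude: degrees = first 2 digits = 0, minutes = 50.25437; 0 + 50.25437/60 = 0.8375728
  N ⇒ keep positive
  Lon: degrees = first 3 digits = 178, minutes = 59.23746; 178 + 59.23746/60 = 178.9872910
  hemisphere W, so the sign is −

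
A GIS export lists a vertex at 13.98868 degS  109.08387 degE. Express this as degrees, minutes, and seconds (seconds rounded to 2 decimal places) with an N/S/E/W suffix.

φ: 0.988680 × 60 = 59.32080′ → 59′, remainder × 60 = 19.2480″
Lon: 0.083870 × 60 = 5.03220′ → 5′, remainder × 60 = 1.9320″

13°59′19.25″ S, 109°05′1.93″ E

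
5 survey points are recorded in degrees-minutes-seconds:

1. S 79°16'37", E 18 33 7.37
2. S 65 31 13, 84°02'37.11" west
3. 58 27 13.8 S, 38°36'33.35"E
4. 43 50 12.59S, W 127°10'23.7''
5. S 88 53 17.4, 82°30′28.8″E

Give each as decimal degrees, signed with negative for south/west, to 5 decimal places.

1. -79.27694, 18.55205
2. -65.52028, -84.04364
3. -58.45383, 38.60926
4. -43.83683, -127.17325
5. -88.88817, 82.50800

Point 1:
  Lat: 16′ + 37″ = 16.61667′; 79 + 16.61667/60 = 79.276944
  S → negative
  λ: 18° + 33/60 + 7.37/3600 = 18 + 0.550000 + 0.002047 = 18.552047
  E → positive
Point 2:
  φ: 65 + 31/60 + 13/3600 = 65.520278
  S ⇒ negate
  λ: 84 + 2/60 + 37.11/3600 = 84.043642
  hemisphere W, so the sign is −
Point 3:
  φ: 27′ + 13.8″ = 27.23000′; 58 + 27.23000/60 = 58.453833
  S → negative
  Lon: 38° + 36/60 + 33.35/3600 = 38 + 0.600000 + 0.009264 = 38.609264
  E ⇒ keep positive
Point 4:
  Latitude: 43° + 50/60 + 12.59/3600 = 43 + 0.833333 + 0.003497 = 43.836831
  S ⇒ negate
  Lon: 10′ + 23.7″ = 10.39500′; 127 + 10.39500/60 = 127.173250
  hemisphere W, so the sign is −
Point 5:
  Lat: 53′ + 17.4″ = 53.29000′; 88 + 53.29000/60 = 88.888167
  S → negative
  Lon: 30′ + 28.8″ = 30.48000′; 82 + 30.48000/60 = 82.508000
  E ⇒ keep positive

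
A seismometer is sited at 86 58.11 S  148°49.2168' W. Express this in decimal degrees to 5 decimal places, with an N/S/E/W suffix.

86.96850° S, 148.82028° W

Latitude: 58.11′ = 0.968500°; total 86.968500
Lon: 148 + 49.2168/60 = 148.820280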